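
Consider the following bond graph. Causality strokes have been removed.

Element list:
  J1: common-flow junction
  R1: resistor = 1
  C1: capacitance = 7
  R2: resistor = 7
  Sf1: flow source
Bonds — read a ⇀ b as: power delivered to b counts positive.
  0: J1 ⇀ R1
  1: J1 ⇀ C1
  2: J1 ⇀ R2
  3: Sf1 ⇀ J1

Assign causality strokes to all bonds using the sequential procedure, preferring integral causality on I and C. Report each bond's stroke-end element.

bond 3 stroke→Sf1  (source Sf1 imposes f)
bond 0 stroke→J1  (J1 flow already set via bond 3)
bond 1 stroke→J1  (common-f at J1 fixed by 3)
bond 2 stroke→J1  (J1 flow already set via bond 3)

#0 →J1
#1 →J1
#2 →J1
#3 →Sf1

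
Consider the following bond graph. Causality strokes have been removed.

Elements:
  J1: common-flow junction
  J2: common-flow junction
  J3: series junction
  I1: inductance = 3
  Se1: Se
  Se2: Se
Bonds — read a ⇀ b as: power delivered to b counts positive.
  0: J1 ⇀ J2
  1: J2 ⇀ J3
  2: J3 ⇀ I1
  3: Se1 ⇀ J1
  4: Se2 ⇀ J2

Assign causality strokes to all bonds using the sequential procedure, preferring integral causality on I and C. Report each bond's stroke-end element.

β3 →J1  (Se1: effort source, stroke at far end)
β4 →J2  (Se2 fixes effort; stroke away)
β0 →J2  (closing 1-jn rule on J1)
β1 →J3  (J2: last free bond brings flow in)
β2 →I1  (closing 1-jn rule on J3)

#0 stroke→J2
#1 stroke→J3
#2 stroke→I1
#3 stroke→J1
#4 stroke→J2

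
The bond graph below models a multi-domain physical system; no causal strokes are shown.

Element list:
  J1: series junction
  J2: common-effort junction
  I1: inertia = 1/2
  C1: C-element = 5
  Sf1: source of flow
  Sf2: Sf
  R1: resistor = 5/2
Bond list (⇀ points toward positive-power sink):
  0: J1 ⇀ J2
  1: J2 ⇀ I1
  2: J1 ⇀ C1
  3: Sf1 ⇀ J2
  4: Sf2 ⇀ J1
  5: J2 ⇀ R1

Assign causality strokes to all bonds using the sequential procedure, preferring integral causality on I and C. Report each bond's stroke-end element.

b0 stroke→J1
b1 stroke→I1
b2 stroke→J1
b3 stroke→Sf1
b4 stroke→Sf2
b5 stroke→J2

β3 →Sf1  (Sf1: flow source, stroke at near end)
β4 →Sf2  (Sf2 (Sf) sets flow on bond)
β0 →J1  (common-f at J1 fixed by 4)
β2 →J1  (J1 flow already set via bond 4)
β1 →I1  (prefer integral on I1)
β5 →J2  (closing 0-jn rule on J2)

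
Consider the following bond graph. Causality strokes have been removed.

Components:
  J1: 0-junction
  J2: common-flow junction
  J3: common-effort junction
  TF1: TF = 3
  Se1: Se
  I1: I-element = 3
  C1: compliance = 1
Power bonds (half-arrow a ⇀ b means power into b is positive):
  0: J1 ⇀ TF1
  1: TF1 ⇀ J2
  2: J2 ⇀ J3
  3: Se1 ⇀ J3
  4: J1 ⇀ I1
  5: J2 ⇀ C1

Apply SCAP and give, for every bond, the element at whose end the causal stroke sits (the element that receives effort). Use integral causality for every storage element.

β0 →J1
β1 →TF1
β2 →J2
β3 →J3
β4 →I1
β5 →J2

#3 stroke→J3  (Se1 (Se) sets effort on bond)
#2 stroke→J2  (J3: bond 3 brought effort, rest push out)
#4 stroke→I1  (I1 outputs flow p/I1)
#0 stroke→J1  (only one effort-in slot at J1)
#1 stroke→TF1  (TF1: transformer flips bond 0)
#5 stroke→J2  (J2 flow already set via bond 1)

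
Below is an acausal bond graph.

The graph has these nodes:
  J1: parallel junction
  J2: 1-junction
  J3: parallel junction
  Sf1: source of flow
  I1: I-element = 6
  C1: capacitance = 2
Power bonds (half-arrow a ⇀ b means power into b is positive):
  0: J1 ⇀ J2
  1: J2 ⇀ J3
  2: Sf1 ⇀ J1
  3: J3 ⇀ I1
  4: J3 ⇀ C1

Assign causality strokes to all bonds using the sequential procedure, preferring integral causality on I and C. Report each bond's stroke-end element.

#0 |J1
#1 |J2
#2 |Sf1
#3 |I1
#4 |J3

β2 stroke at Sf1  (Sf1 (Sf) sets flow on bond)
β0 stroke at J1  (J1 needs exactly one e-in)
β1 stroke at J2  (J2 flow already set via bond 0)
β3 stroke at I1  (I1 integral (f out))
β4 stroke at J3  (J3 needs exactly one e-in)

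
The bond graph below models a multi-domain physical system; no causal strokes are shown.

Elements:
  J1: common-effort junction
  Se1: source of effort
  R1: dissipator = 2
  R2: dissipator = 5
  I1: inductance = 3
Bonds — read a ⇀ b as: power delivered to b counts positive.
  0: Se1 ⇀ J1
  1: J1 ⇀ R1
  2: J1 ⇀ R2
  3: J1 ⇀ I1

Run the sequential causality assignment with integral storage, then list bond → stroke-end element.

b0 →J1
b1 →R1
b2 →R2
b3 →I1

b0 stroke at J1  (Se1 (Se) sets effort on bond)
b1 stroke at R1  (J1: bond 0 brought effort, rest push out)
b2 stroke at R2  (0-jn J1 has e-setter on 0)
b3 stroke at I1  (0-jn J1 has e-setter on 0)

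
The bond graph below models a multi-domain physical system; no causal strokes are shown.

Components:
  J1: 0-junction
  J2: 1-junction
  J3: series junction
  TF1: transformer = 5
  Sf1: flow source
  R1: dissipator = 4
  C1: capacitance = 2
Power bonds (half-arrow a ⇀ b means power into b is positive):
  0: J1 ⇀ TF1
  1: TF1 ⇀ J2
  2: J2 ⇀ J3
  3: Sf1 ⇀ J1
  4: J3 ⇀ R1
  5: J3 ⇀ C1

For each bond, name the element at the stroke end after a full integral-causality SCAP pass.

b0 stroke→J1
b1 stroke→TF1
b2 stroke→J2
b3 stroke→Sf1
b4 stroke→J3
b5 stroke→J3

bond 3 |Sf1  (Sf1 (Sf) sets flow on bond)
bond 0 |J1  (closing 0-jn rule on J1)
bond 1 |TF1  (through TF1, causality passes straight; one stroke at TF1)
bond 2 |J2  (J2 flow already set via bond 1)
bond 4 |J3  (J3 flow already set via bond 2)
bond 5 |J3  (J3 flow already set via bond 2)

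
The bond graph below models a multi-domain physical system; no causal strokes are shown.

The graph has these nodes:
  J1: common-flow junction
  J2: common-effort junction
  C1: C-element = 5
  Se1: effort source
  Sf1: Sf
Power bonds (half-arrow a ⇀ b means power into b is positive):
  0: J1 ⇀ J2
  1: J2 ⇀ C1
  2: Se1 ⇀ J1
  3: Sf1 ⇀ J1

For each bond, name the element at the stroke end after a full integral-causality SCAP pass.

β0 stroke at J1
β1 stroke at J2
β2 stroke at J1
β3 stroke at Sf1

#2 stroke at J1  (Se1: effort source, stroke at far end)
#3 stroke at Sf1  (Sf1: flow source, stroke at near end)
#0 stroke at J1  (1-jn J1 has f-setter on 3)
#1 stroke at J2  (J2 needs exactly one e-in)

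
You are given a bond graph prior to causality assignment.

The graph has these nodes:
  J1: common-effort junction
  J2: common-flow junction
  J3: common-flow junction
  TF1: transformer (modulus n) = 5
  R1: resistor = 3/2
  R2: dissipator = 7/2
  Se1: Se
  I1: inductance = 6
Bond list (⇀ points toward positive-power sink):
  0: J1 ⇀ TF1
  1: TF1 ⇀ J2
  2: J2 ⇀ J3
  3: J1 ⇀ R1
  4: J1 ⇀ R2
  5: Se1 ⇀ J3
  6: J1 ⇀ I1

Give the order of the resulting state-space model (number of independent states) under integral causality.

1  (I1 all integral)

b5 stroke→J3  (Se1 fixes effort; stroke away)
b2 stroke→J2  (only one flow-in slot at J3)
b1 stroke→TF1  (only one flow-in slot at J2)
b0 stroke→J1  (TF TF1: opposite of bond 1)
b3 stroke→R1  (0-jn J1 has e-setter on 0)
b4 stroke→R2  (common-e at J1 fixed by 0)
b6 stroke→I1  (J1: bond 0 brought effort, rest push out)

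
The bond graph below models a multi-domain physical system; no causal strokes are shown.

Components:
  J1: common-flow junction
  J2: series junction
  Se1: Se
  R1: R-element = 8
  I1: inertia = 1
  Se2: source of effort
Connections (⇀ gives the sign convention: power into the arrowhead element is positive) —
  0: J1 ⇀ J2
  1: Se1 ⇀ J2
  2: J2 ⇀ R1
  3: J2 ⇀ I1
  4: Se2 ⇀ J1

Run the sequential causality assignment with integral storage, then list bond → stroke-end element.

β1 |J2  (Se1 (Se) sets effort on bond)
β4 |J1  (Se2 fixes effort; stroke away)
β0 |J2  (closing 1-jn rule on J1)
β3 |I1  (I1 integral (f out))
β2 |J2  (J2 flow already set via bond 3)

b0 |J2
b1 |J2
b2 |J2
b3 |I1
b4 |J1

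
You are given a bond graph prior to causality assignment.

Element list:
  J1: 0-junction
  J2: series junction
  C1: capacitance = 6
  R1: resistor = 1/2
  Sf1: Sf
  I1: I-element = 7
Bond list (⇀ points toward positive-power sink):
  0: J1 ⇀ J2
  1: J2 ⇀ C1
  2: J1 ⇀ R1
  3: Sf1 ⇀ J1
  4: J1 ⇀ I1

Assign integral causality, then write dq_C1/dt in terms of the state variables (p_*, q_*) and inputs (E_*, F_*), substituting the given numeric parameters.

β3 stroke at Sf1  (Sf1: flow source, stroke at near end)
β1 stroke at J2  (C1: C, integral causality)
β0 stroke at J1  (only one flow-in slot at J2)
β2 stroke at R1  (J1: bond 0 brought effort, rest push out)
β4 stroke at I1  (0-jn J1 has e-setter on 0)

dq_C1/dt = F_Sf1 - p_I1/7 - q_C1/3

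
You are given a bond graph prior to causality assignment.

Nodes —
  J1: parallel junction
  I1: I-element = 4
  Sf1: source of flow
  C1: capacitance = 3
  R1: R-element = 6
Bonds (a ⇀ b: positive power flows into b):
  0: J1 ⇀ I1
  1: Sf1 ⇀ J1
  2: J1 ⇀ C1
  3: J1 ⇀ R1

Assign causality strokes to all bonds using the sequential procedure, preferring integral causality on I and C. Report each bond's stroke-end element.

b0 stroke→I1
b1 stroke→Sf1
b2 stroke→J1
b3 stroke→R1

b1 →Sf1  (Sf1 (Sf) sets flow on bond)
b0 →I1  (I1 outputs flow p/I1)
b2 →J1  (C1 outputs effort q/C1)
b3 →R1  (J1: bond 2 brought effort, rest push out)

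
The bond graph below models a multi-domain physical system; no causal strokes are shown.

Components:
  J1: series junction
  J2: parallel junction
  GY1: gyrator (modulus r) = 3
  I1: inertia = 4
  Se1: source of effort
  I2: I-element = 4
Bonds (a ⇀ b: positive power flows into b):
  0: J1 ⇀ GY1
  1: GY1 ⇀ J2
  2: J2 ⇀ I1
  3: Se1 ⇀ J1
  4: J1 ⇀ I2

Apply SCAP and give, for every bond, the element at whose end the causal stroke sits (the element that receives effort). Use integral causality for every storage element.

β3 →J1  (Se1: effort source, stroke at far end)
β2 →I1  (prefer integral on I1)
β1 →J2  (closing 0-jn rule on J2)
β0 →J1  (GY1: gyrator matches bond 1)
β4 →I2  (J1: last free bond brings flow in)

b0 |J1
b1 |J2
b2 |I1
b3 |J1
b4 |I2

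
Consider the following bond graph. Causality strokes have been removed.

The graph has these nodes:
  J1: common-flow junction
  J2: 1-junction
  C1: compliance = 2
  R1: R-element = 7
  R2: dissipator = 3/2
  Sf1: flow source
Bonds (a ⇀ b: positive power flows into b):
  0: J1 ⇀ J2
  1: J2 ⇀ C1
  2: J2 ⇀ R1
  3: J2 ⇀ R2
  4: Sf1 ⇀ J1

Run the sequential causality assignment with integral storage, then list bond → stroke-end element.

b4 |Sf1  (Sf1: flow source, stroke at near end)
b0 |J1  (common-f at J1 fixed by 4)
b1 |J2  (J2: bond 0 brought flow, rest push out)
b2 |J2  (J2 flow already set via bond 0)
b3 |J2  (J2 flow already set via bond 0)

bond 0 stroke at J1
bond 1 stroke at J2
bond 2 stroke at J2
bond 3 stroke at J2
bond 4 stroke at Sf1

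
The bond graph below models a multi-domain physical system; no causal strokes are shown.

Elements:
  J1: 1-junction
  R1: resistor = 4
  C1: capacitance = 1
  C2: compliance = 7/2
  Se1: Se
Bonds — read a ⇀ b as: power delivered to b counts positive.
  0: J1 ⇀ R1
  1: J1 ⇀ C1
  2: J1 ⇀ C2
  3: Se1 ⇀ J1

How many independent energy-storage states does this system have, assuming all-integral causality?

2  (C1, C2 all integral)

β3 →J1  (source Se1 imposes e)
β1 →J1  (C1 outputs effort q/C1)
β2 →J1  (C2: C, integral causality)
β0 →R1  (closing 1-jn rule on J1)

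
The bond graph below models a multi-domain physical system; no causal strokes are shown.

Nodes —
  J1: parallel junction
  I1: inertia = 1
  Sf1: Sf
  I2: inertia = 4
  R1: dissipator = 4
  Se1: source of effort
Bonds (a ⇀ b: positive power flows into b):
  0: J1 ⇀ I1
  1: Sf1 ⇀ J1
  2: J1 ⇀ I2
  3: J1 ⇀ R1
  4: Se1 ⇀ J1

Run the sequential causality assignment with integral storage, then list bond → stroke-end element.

bond 0 stroke at I1
bond 1 stroke at Sf1
bond 2 stroke at I2
bond 3 stroke at R1
bond 4 stroke at J1

#1 stroke at Sf1  (Sf1 fixes flow; stroke at Sf1)
#4 stroke at J1  (Se1: effort source, stroke at far end)
#0 stroke at I1  (J1: bond 4 brought effort, rest push out)
#2 stroke at I2  (J1 effort already set via bond 4)
#3 stroke at R1  (0-jn J1 has e-setter on 4)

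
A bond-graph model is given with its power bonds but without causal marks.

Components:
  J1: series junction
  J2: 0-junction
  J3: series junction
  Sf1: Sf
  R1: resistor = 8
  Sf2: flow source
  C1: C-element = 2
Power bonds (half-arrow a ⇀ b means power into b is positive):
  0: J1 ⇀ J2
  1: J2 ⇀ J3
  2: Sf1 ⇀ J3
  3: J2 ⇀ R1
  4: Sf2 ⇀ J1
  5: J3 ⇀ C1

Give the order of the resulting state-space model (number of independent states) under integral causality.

1  (C1 all integral)

β2 stroke→Sf1  (Sf1 fixes flow; stroke at Sf1)
β4 stroke→Sf2  (Sf2 fixes flow; stroke at Sf2)
β0 stroke→J1  (J1: bond 4 brought flow, rest push out)
β1 stroke→J3  (J3 flow already set via bond 2)
β5 stroke→J3  (1-jn J3 has f-setter on 2)
β3 stroke→J2  (closing 0-jn rule on J2)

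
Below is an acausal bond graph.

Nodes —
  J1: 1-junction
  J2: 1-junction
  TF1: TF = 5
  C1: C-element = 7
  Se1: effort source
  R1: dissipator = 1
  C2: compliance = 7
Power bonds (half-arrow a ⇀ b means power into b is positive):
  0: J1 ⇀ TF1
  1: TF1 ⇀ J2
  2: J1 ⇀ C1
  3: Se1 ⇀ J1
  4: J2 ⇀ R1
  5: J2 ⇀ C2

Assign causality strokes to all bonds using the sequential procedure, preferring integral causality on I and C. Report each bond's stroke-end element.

#0 stroke at TF1
#1 stroke at J2
#2 stroke at J1
#3 stroke at J1
#4 stroke at R1
#5 stroke at J2

b3 stroke at J1  (Se1 fixes effort; stroke away)
b2 stroke at J1  (C1: C, integral causality)
b0 stroke at TF1  (J1: last free bond brings flow in)
b1 stroke at J2  (TF1 one-in-one-out from 0)
b5 stroke at J2  (C2 integral (e out))
b4 stroke at R1  (only one flow-in slot at J2)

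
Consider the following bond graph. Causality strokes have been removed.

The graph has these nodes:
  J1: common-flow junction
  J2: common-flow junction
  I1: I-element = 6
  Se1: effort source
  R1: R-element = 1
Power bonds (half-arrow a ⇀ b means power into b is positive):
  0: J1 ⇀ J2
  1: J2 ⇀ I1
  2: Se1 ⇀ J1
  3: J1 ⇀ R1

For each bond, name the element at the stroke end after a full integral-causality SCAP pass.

bond 2 →J1  (Se1 (Se) sets effort on bond)
bond 1 →I1  (I1 integral (f out))
bond 0 →J2  (common-f at J2 fixed by 1)
bond 3 →J1  (J1 flow already set via bond 0)

b0 stroke at J2
b1 stroke at I1
b2 stroke at J1
b3 stroke at J1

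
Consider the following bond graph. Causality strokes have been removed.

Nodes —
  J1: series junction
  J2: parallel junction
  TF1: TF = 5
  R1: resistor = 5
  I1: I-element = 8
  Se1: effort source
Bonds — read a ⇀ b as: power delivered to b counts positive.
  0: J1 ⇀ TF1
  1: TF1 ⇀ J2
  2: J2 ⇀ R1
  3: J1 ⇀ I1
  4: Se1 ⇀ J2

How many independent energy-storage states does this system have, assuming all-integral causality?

1  (I1 all integral)

b4 stroke at J2  (Se1 fixes effort; stroke away)
b1 stroke at TF1  (0-jn J2 has e-setter on 4)
b2 stroke at R1  (0-jn J2 has e-setter on 4)
b0 stroke at J1  (through TF1, causality passes straight; one stroke at TF1)
b3 stroke at I1  (J1: last free bond brings flow in)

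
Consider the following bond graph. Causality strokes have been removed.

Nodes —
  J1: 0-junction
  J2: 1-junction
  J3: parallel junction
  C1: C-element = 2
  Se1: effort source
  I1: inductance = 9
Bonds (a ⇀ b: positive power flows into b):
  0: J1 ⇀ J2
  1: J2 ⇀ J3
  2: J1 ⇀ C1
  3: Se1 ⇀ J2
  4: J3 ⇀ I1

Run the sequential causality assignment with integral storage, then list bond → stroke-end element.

bond 3 stroke→J2  (Se1 (Se) sets effort on bond)
bond 2 stroke→J1  (C1: C, integral causality)
bond 0 stroke→J2  (J1: bond 2 brought effort, rest push out)
bond 1 stroke→J3  (only one flow-in slot at J2)
bond 4 stroke→I1  (common-e at J3 fixed by 1)

b0 |J2
b1 |J3
b2 |J1
b3 |J2
b4 |I1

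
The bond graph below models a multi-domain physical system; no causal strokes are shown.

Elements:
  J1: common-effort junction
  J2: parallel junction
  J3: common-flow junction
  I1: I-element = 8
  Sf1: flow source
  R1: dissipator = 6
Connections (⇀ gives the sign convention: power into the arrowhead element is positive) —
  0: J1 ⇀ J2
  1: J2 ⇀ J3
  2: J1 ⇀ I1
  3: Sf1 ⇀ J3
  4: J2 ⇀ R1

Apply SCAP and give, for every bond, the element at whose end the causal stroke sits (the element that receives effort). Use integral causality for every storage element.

β0 stroke at J1
β1 stroke at J3
β2 stroke at I1
β3 stroke at Sf1
β4 stroke at J2

bond 3 →Sf1  (Sf1 fixes flow; stroke at Sf1)
bond 1 →J3  (common-f at J3 fixed by 3)
bond 2 →I1  (I1: I, integral causality)
bond 0 →J1  (only one effort-in slot at J1)
bond 4 →J2  (J2 needs exactly one e-in)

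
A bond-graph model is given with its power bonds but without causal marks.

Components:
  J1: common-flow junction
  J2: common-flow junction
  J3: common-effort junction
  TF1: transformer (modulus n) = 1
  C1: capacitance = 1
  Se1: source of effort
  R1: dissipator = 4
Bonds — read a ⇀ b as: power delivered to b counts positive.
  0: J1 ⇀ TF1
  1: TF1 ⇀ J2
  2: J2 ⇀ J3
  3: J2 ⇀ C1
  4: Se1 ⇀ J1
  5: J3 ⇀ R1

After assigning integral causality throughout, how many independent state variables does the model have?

1  (C1 all integral)

b4 →J1  (Se1 fixes effort; stroke away)
b0 →TF1  (J1 needs exactly one f-in)
b1 →J2  (TF1 one-in-one-out from 0)
b3 →J2  (C1: C, integral causality)
b2 →J3  (J2 needs exactly one f-in)
b5 →R1  (0-jn J3 has e-setter on 2)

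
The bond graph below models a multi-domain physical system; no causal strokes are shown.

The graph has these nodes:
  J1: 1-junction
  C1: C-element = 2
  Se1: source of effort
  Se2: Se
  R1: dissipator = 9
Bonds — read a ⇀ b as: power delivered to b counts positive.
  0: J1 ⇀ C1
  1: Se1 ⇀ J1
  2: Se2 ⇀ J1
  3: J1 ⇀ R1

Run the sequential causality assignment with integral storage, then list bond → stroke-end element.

b0 |J1
b1 |J1
b2 |J1
b3 |R1

#1 →J1  (Se1 fixes effort; stroke away)
#2 →J1  (source Se2 imposes e)
#0 →J1  (C1: C, integral causality)
#3 →R1  (closing 1-jn rule on J1)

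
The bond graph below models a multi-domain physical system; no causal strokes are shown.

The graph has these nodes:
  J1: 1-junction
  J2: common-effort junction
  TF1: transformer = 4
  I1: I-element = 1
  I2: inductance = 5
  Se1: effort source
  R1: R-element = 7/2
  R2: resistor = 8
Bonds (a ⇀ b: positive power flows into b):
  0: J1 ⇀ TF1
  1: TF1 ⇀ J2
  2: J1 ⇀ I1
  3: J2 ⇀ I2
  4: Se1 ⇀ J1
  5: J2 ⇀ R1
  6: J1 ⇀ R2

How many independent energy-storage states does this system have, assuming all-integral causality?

b4 stroke at J1  (Se1 fixes effort; stroke away)
b2 stroke at I1  (I1 integral (f out))
b0 stroke at J1  (J1 flow already set via bond 2)
b6 stroke at J1  (common-f at J1 fixed by 2)
b1 stroke at TF1  (through TF1, causality passes straight; one stroke at TF1)
b3 stroke at I2  (I2: I, integral causality)
b5 stroke at J2  (J2: last free bond brings effort in)

2  (I1, I2 all integral)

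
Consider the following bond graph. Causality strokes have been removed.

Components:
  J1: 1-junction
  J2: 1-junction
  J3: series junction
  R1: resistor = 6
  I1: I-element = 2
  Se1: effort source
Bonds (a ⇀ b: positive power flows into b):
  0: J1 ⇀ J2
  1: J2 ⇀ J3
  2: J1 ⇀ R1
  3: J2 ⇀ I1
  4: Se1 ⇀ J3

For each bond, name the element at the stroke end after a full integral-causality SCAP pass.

b4 stroke at J3  (Se1 (Se) sets effort on bond)
b1 stroke at J2  (only one flow-in slot at J3)
b3 stroke at I1  (I1 integral (f out))
b0 stroke at J2  (J2 flow already set via bond 3)
b2 stroke at J1  (common-f at J1 fixed by 0)

#0 |J2
#1 |J2
#2 |J1
#3 |I1
#4 |J3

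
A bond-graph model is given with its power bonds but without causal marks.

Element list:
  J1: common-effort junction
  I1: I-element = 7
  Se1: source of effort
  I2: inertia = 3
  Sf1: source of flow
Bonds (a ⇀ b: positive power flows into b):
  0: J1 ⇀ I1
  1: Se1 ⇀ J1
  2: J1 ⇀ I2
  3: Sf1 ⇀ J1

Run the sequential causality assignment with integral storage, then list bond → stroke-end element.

b1 |J1  (Se1: effort source, stroke at far end)
b3 |Sf1  (Sf1 fixes flow; stroke at Sf1)
b0 |I1  (common-e at J1 fixed by 1)
b2 |I2  (J1: bond 1 brought effort, rest push out)

b0 |I1
b1 |J1
b2 |I2
b3 |Sf1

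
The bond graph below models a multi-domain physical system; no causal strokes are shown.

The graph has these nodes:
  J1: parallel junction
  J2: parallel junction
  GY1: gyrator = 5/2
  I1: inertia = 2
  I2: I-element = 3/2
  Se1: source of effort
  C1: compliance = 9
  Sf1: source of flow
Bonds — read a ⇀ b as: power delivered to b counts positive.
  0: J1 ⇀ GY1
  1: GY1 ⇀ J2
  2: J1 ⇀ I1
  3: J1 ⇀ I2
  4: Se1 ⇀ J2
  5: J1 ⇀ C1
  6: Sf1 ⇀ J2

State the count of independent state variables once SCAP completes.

bond 4 |J2  (Se1 (Se) sets effort on bond)
bond 6 |Sf1  (Sf1: flow source, stroke at near end)
bond 1 |GY1  (J2 effort already set via bond 4)
bond 0 |GY1  (through GY1, causality inverts; strokes same side of GY1)
bond 2 |I1  (I1 integral (f out))
bond 3 |I2  (prefer integral on I2)
bond 5 |J1  (J1 needs exactly one e-in)

3  (C1, I1, I2 all integral)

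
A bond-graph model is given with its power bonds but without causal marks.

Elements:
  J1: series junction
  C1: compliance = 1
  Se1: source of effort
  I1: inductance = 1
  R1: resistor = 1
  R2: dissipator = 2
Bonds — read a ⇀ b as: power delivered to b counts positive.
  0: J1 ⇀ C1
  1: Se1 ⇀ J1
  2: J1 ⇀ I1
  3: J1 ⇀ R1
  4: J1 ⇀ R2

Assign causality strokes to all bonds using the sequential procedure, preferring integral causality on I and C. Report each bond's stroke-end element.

β1 →J1  (Se1 (Se) sets effort on bond)
β0 →J1  (prefer integral on C1)
β2 →I1  (prefer integral on I1)
β3 →J1  (common-f at J1 fixed by 2)
β4 →J1  (common-f at J1 fixed by 2)

bond 0 stroke→J1
bond 1 stroke→J1
bond 2 stroke→I1
bond 3 stroke→J1
bond 4 stroke→J1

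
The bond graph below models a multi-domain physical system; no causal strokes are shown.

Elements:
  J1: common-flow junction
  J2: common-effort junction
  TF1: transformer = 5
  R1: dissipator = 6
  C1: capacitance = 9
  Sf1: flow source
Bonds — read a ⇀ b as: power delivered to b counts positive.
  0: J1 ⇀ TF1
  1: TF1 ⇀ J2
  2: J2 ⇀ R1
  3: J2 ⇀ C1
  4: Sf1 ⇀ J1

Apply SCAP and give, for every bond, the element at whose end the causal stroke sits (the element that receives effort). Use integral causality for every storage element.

bond 4 →Sf1  (Sf1 fixes flow; stroke at Sf1)
bond 0 →J1  (common-f at J1 fixed by 4)
bond 1 →TF1  (through TF1, causality passes straight; one stroke at TF1)
bond 3 →J2  (C1: C, integral causality)
bond 2 →R1  (0-jn J2 has e-setter on 3)

β0 |J1
β1 |TF1
β2 |R1
β3 |J2
β4 |Sf1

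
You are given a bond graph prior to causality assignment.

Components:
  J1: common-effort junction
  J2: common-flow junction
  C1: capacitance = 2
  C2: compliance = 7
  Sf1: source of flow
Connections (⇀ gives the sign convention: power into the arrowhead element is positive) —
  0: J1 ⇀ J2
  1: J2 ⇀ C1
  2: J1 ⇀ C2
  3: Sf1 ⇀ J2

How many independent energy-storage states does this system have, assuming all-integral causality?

bond 3 stroke→Sf1  (source Sf1 imposes f)
bond 0 stroke→J2  (1-jn J2 has f-setter on 3)
bond 1 stroke→J2  (J2 flow already set via bond 3)
bond 2 stroke→J1  (closing 0-jn rule on J1)

2  (C1, C2 all integral)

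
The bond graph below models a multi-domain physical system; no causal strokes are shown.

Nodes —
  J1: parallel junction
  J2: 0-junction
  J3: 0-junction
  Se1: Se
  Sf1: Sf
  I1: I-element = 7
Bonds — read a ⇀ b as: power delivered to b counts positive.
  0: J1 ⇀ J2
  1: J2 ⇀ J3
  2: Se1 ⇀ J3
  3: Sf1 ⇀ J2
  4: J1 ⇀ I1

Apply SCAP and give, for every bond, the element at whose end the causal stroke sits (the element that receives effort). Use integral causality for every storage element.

#2 stroke at J3  (source Se1 imposes e)
#3 stroke at Sf1  (source Sf1 imposes f)
#1 stroke at J2  (J3 effort already set via bond 2)
#0 stroke at J1  (J2 effort already set via bond 1)
#4 stroke at I1  (common-e at J1 fixed by 0)

b0 |J1
b1 |J2
b2 |J3
b3 |Sf1
b4 |I1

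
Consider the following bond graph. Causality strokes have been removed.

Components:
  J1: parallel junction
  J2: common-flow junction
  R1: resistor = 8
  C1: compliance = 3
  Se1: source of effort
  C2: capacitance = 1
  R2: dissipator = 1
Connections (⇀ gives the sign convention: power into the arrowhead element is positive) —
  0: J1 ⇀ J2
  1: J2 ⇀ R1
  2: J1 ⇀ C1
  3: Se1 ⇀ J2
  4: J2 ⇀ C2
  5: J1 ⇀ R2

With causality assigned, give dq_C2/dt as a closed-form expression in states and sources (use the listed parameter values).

dq_C2/dt = E_Se1/8 + q_C1/24 - q_C2/8

#3 →J2  (Se1 fixes effort; stroke away)
#2 →J1  (C1 outputs effort q/C1)
#0 →J2  (J1: bond 2 brought effort, rest push out)
#5 →R2  (0-jn J1 has e-setter on 2)
#4 →J2  (C2 integral (e out))
#1 →R1  (J2: last free bond brings flow in)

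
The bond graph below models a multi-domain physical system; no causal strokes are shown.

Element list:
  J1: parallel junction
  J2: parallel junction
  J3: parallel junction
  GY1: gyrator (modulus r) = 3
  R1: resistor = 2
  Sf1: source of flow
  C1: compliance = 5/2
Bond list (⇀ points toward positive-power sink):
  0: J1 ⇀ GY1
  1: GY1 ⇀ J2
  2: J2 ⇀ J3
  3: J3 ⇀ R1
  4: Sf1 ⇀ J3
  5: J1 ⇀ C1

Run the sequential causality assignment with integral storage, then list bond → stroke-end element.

bond 0 stroke→GY1
bond 1 stroke→GY1
bond 2 stroke→J2
bond 3 stroke→J3
bond 4 stroke→Sf1
bond 5 stroke→J1

#4 stroke→Sf1  (Sf1 fixes flow; stroke at Sf1)
#5 stroke→J1  (C1: C, integral causality)
#0 stroke→GY1  (J1 effort already set via bond 5)
#1 stroke→GY1  (GY1 both-in/both-out from 0)
#2 stroke→J2  (J2: last free bond brings effort in)
#3 stroke→J3  (J3: last free bond brings effort in)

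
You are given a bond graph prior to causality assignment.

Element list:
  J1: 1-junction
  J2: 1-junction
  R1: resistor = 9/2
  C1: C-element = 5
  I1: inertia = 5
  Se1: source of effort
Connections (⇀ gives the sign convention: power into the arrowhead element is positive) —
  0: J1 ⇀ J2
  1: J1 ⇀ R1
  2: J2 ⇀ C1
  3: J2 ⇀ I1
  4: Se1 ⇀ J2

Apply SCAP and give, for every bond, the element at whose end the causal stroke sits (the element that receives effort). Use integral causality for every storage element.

bond 0 |J2
bond 1 |J1
bond 2 |J2
bond 3 |I1
bond 4 |J2

#4 |J2  (source Se1 imposes e)
#2 |J2  (C1 integral (e out))
#3 |I1  (prefer integral on I1)
#0 |J2  (J2: bond 3 brought flow, rest push out)
#1 |J1  (1-jn J1 has f-setter on 0)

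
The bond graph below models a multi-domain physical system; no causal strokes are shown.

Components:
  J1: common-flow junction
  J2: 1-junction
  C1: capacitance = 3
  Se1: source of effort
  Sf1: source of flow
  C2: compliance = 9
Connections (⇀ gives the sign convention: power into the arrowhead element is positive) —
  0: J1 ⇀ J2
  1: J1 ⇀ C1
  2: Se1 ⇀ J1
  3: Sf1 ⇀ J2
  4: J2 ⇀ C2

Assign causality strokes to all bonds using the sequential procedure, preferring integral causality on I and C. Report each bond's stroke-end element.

#2 stroke→J1  (Se1 fixes effort; stroke away)
#3 stroke→Sf1  (source Sf1 imposes f)
#0 stroke→J2  (1-jn J2 has f-setter on 3)
#4 stroke→J2  (common-f at J2 fixed by 3)
#1 stroke→J1  (1-jn J1 has f-setter on 0)

b0 →J2
b1 →J1
b2 →J1
b3 →Sf1
b4 →J2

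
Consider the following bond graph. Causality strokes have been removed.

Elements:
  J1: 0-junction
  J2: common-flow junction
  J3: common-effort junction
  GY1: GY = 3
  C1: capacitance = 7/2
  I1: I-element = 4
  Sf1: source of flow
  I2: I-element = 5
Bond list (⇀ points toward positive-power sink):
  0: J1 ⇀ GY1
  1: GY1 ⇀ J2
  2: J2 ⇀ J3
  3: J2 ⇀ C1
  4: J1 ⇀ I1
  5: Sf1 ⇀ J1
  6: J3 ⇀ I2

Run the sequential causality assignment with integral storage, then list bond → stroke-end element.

b5 stroke at Sf1  (Sf1 (Sf) sets flow on bond)
b3 stroke at J2  (C1: C, integral causality)
b4 stroke at I1  (I1 integral (f out))
b0 stroke at J1  (closing 0-jn rule on J1)
b1 stroke at J2  (GY GY1: same side as bond 0)
b2 stroke at J3  (J2: last free bond brings flow in)
b6 stroke at I2  (common-e at J3 fixed by 2)

#0 stroke→J1
#1 stroke→J2
#2 stroke→J3
#3 stroke→J2
#4 stroke→I1
#5 stroke→Sf1
#6 stroke→I2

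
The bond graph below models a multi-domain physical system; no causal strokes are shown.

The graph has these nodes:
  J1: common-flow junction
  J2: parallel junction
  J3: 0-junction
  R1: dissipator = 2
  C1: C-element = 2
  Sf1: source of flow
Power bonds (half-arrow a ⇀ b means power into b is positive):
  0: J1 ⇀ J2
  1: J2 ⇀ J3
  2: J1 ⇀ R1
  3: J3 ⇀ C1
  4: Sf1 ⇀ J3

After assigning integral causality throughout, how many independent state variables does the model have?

1  (C1 all integral)

β4 stroke at Sf1  (Sf1 fixes flow; stroke at Sf1)
β3 stroke at J3  (C1 integral (e out))
β1 stroke at J2  (0-jn J3 has e-setter on 3)
β0 stroke at J1  (J2 effort already set via bond 1)
β2 stroke at R1  (closing 1-jn rule on J1)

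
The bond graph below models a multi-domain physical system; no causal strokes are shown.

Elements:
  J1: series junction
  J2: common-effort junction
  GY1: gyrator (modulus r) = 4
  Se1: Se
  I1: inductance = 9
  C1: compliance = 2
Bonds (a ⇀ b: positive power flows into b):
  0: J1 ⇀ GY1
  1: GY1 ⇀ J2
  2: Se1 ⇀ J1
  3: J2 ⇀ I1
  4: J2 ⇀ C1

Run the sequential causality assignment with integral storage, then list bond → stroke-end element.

#0 |GY1
#1 |GY1
#2 |J1
#3 |I1
#4 |J2

b2 →J1  (source Se1 imposes e)
b0 →GY1  (only one flow-in slot at J1)
b1 →GY1  (GY1 both-in/both-out from 0)
b3 →I1  (I1 outputs flow p/I1)
b4 →J2  (J2 needs exactly one e-in)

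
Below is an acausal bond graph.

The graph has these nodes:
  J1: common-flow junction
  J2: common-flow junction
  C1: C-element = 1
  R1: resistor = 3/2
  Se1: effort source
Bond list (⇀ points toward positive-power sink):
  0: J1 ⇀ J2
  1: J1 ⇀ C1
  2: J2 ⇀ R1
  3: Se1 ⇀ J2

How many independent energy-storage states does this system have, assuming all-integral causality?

1  (C1 all integral)

#3 →J2  (source Se1 imposes e)
#1 →J1  (C1 integral (e out))
#0 →J2  (J1: last free bond brings flow in)
#2 →R1  (J2: last free bond brings flow in)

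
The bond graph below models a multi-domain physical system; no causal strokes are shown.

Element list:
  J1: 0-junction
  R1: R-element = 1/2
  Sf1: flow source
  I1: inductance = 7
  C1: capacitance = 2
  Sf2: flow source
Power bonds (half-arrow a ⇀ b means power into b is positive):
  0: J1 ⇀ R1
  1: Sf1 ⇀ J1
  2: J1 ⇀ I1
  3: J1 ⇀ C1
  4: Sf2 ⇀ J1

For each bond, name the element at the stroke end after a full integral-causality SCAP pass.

bond 1 stroke at Sf1  (Sf1 fixes flow; stroke at Sf1)
bond 4 stroke at Sf2  (Sf2 fixes flow; stroke at Sf2)
bond 2 stroke at I1  (prefer integral on I1)
bond 3 stroke at J1  (prefer integral on C1)
bond 0 stroke at R1  (J1 effort already set via bond 3)

b0 |R1
b1 |Sf1
b2 |I1
b3 |J1
b4 |Sf2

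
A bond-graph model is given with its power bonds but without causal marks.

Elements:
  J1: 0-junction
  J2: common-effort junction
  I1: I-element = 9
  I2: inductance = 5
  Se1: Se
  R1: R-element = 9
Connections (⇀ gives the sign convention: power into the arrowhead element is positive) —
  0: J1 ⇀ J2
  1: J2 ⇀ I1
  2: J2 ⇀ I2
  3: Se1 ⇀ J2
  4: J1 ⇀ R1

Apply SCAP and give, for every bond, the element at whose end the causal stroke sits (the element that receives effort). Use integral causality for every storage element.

#0 →J1
#1 →I1
#2 →I2
#3 →J2
#4 →R1

#3 |J2  (Se1 fixes effort; stroke away)
#0 |J1  (J2 effort already set via bond 3)
#1 |I1  (J2: bond 3 brought effort, rest push out)
#2 |I2  (J2: bond 3 brought effort, rest push out)
#4 |R1  (0-jn J1 has e-setter on 0)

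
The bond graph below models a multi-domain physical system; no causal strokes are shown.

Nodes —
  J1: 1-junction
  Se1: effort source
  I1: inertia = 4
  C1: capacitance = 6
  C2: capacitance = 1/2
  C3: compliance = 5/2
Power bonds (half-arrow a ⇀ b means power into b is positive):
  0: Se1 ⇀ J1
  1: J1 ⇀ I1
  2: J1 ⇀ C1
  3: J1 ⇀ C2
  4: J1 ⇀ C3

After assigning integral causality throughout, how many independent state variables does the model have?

4  (C1, C2, C3, I1 all integral)

#0 →J1  (source Se1 imposes e)
#1 →I1  (I1 integral (f out))
#2 →J1  (common-f at J1 fixed by 1)
#3 →J1  (1-jn J1 has f-setter on 1)
#4 →J1  (1-jn J1 has f-setter on 1)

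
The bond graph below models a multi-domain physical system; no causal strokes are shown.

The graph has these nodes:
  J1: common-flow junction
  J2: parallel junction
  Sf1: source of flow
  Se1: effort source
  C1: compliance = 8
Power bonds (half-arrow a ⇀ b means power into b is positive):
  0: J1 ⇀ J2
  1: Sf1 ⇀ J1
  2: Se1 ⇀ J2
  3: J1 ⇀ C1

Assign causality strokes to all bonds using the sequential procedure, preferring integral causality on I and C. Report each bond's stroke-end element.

β0 →J1
β1 →Sf1
β2 →J2
β3 →J1

bond 1 |Sf1  (Sf1: flow source, stroke at near end)
bond 2 |J2  (Se1 fixes effort; stroke away)
bond 0 |J1  (common-f at J1 fixed by 1)
bond 3 |J1  (J1 flow already set via bond 1)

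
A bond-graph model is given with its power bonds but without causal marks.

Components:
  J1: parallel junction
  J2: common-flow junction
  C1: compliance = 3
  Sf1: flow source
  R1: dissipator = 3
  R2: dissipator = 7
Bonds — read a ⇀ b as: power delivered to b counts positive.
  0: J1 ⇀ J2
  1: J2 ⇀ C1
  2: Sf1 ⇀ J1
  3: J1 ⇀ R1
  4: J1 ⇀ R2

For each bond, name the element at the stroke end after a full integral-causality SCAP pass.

#2 →Sf1  (source Sf1 imposes f)
#1 →J2  (C1 integral (e out))
#0 →J1  (only one flow-in slot at J2)
#3 →R1  (J1 effort already set via bond 0)
#4 →R2  (J1 effort already set via bond 0)

#0 →J1
#1 →J2
#2 →Sf1
#3 →R1
#4 →R2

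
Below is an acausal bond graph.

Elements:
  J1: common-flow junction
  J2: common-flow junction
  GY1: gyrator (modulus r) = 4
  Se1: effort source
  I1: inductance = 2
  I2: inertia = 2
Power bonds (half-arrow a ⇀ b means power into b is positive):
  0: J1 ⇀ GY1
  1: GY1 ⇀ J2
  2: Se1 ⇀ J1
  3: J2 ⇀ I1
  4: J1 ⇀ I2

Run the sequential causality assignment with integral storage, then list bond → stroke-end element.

#0 |J1
#1 |J2
#2 |J1
#3 |I1
#4 |I2

#2 →J1  (Se1 fixes effort; stroke away)
#3 →I1  (I1: I, integral causality)
#1 →J2  (J2 flow already set via bond 3)
#0 →J1  (through GY1, causality inverts; strokes same side of GY1)
#4 →I2  (J1 needs exactly one f-in)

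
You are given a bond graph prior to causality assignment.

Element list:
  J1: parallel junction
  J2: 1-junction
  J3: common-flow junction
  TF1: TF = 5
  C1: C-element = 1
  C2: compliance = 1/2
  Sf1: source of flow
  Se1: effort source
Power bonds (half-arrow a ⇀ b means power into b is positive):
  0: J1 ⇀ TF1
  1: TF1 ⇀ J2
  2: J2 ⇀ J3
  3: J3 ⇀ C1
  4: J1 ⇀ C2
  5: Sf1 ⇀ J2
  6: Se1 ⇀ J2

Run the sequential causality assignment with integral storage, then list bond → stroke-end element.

β5 stroke→Sf1  (Sf1: flow source, stroke at near end)
β6 stroke→J2  (Se1 (Se) sets effort on bond)
β1 stroke→J2  (1-jn J2 has f-setter on 5)
β2 stroke→J2  (J2: bond 5 brought flow, rest push out)
β3 stroke→J3  (J3: bond 2 brought flow, rest push out)
β0 stroke→TF1  (TF TF1: opposite of bond 1)
β4 stroke→J1  (J1: last free bond brings effort in)

#0 stroke at TF1
#1 stroke at J2
#2 stroke at J2
#3 stroke at J3
#4 stroke at J1
#5 stroke at Sf1
#6 stroke at J2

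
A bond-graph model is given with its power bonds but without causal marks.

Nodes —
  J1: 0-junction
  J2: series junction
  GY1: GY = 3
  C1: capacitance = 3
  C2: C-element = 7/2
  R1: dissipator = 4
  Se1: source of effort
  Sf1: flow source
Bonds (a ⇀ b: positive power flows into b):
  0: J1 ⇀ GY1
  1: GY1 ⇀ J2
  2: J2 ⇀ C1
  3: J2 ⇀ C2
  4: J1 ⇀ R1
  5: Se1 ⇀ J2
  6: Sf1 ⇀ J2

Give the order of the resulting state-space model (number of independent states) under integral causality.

b5 |J2  (Se1 fixes effort; stroke away)
b6 |Sf1  (Sf1 fixes flow; stroke at Sf1)
b1 |J2  (common-f at J2 fixed by 6)
b2 |J2  (common-f at J2 fixed by 6)
b3 |J2  (J2: bond 6 brought flow, rest push out)
b0 |J1  (GY1 both-in/both-out from 1)
b4 |R1  (J1: bond 0 brought effort, rest push out)

2  (C1, C2 all integral)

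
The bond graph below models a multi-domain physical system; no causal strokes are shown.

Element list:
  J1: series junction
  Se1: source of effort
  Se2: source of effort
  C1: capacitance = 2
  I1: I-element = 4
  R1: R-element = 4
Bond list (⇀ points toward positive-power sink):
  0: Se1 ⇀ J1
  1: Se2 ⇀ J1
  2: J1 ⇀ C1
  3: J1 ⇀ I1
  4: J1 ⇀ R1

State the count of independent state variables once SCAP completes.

2  (C1, I1 all integral)

b0 |J1  (Se1 fixes effort; stroke away)
b1 |J1  (Se2: effort source, stroke at far end)
b2 |J1  (C1: C, integral causality)
b3 |I1  (I1 integral (f out))
b4 |J1  (common-f at J1 fixed by 3)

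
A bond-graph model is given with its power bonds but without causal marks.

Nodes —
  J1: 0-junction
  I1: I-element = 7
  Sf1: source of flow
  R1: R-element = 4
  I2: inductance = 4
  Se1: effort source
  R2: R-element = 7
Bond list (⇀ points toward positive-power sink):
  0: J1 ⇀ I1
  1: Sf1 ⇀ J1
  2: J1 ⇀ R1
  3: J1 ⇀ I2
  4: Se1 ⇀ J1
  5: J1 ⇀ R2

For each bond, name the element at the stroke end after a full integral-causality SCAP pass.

#1 stroke at Sf1  (Sf1: flow source, stroke at near end)
#4 stroke at J1  (Se1 (Se) sets effort on bond)
#0 stroke at I1  (0-jn J1 has e-setter on 4)
#2 stroke at R1  (0-jn J1 has e-setter on 4)
#3 stroke at I2  (J1: bond 4 brought effort, rest push out)
#5 stroke at R2  (J1: bond 4 brought effort, rest push out)

b0 →I1
b1 →Sf1
b2 →R1
b3 →I2
b4 →J1
b5 →R2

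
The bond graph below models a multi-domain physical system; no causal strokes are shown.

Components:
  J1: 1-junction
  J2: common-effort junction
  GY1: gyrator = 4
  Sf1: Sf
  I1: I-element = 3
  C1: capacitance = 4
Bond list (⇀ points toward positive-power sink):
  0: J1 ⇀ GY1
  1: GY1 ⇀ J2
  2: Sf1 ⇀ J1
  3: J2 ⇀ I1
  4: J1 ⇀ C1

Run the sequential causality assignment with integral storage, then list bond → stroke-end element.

bond 0 stroke at J1
bond 1 stroke at J2
bond 2 stroke at Sf1
bond 3 stroke at I1
bond 4 stroke at J1

b2 stroke→Sf1  (Sf1 fixes flow; stroke at Sf1)
b0 stroke→J1  (J1: bond 2 brought flow, rest push out)
b4 stroke→J1  (1-jn J1 has f-setter on 2)
b1 stroke→J2  (GY GY1: same side as bond 0)
b3 stroke→I1  (J2 effort already set via bond 1)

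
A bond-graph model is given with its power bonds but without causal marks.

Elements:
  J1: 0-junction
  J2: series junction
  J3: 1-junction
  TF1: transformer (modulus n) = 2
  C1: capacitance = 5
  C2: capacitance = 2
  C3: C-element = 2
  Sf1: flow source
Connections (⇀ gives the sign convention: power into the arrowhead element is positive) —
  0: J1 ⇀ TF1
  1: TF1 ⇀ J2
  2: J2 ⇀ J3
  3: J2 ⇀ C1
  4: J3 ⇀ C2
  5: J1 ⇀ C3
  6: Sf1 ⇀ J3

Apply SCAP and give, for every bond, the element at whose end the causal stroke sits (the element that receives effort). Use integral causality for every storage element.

b0 stroke→TF1
b1 stroke→J2
b2 stroke→J3
b3 stroke→J2
b4 stroke→J3
b5 stroke→J1
b6 stroke→Sf1

b6 stroke→Sf1  (source Sf1 imposes f)
b2 stroke→J3  (1-jn J3 has f-setter on 6)
b4 stroke→J3  (common-f at J3 fixed by 6)
b1 stroke→J2  (common-f at J2 fixed by 2)
b3 stroke→J2  (J2 flow already set via bond 2)
b0 stroke→TF1  (TF TF1: opposite of bond 1)
b5 stroke→J1  (closing 0-jn rule on J1)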